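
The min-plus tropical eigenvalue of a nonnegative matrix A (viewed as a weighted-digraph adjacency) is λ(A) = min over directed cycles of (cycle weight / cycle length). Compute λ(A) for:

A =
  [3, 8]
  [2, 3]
λ(A) = 3

Enumerate directed cycles and compute their means (weight / length). Sample:
  cycle 0 → 0: weight = 3, length = 1, mean = 3/1 ≈ 3.000
  cycle 1 → 1: weight = 3, length = 1, mean = 3/1 ≈ 3.000
  cycle 0 → 1 → 0: weight = 10, length = 2, mean = 10/2 ≈ 5.000
  cycle 1 → 0 → 1: weight = 10, length = 2, mean = 10/2 ≈ 5.000
Minimum mean = 3.000, attained e.g. along the cycle 0 → 0 with weight 3 and length 1. So λ(A) = 3/1 = 3.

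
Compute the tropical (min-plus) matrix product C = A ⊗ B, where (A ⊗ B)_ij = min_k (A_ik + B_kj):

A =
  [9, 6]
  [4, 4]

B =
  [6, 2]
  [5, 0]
A ⊗ B =
  [11, 6]
  [9, 4]

Apply the min-plus product entry-by-entry:
  C[0][0] = min over k of (A[0][0] + B[0][0] = 9 + 6 = 15, A[0][1] + B[1][0] = 6 + 5 = 11) = 11 (attained at k = 1)
  C[0][1] = min over k of (A[0][0] + B[0][1] = 9 + 2 = 11, A[0][1] + B[1][1] = 6 + 0 = 6) = 6 (attained at k = 1)
  C[1][0] = min over k of (A[1][0] + B[0][0] = 4 + 6 = 10, A[1][1] + B[1][0] = 4 + 5 = 9) = 9 (attained at k = 1)
  C[1][1] = min over k of (A[1][0] + B[0][1] = 4 + 2 = 6, A[1][1] + B[1][1] = 4 + 0 = 4) = 4 (attained at k = 1)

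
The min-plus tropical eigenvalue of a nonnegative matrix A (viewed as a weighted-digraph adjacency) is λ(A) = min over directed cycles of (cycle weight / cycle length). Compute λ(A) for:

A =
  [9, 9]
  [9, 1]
λ(A) = 1

Enumerate directed cycles and compute their means (weight / length). Sample:
  cycle 0 → 0: weight = 9, length = 1, mean = 9/1 ≈ 9.000
  cycle 1 → 1: weight = 1, length = 1, mean = 1/1 ≈ 1.000
  cycle 0 → 1 → 0: weight = 18, length = 2, mean = 18/2 ≈ 9.000
  cycle 1 → 0 → 1: weight = 18, length = 2, mean = 18/2 ≈ 9.000
Minimum mean = 1.000, attained e.g. along the cycle 1 → 1 with weight 1 and length 1. So λ(A) = 1/1 = 1.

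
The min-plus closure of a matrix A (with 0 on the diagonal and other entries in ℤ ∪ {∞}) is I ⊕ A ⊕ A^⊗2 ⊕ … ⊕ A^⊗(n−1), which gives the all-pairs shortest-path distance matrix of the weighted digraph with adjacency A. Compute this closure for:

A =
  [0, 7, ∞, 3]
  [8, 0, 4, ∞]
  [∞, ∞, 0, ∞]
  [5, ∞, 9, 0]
Closure =
  [0, 7, 11, 3]
  [8, 0, 4, 11]
  [∞, ∞, 0, ∞]
  [5, 12, 9, 0]

This is the Floyd-Warshall all-pairs shortest-path computation. For each intermediate vertex k = 0, 1, …, 3, update dist[i][j] ← min(dist[i][j], dist[i][k] + dist[k][j]). The final matrix gives, for each (i, j), the minimum total weight of any directed path from i to j (possibly empty when i = j).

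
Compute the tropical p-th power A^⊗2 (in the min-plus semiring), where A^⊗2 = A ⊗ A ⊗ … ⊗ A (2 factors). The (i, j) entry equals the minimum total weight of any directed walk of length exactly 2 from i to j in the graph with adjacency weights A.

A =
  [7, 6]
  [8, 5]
A^⊗2 =
  [14, 11]
  [13, 10]

Each entry (A^⊗2)_ij equals the minimum over all length-2 walks i = v_0 → v_1 → … → v_2 = j of Σ_t A[v_t][v_{t+1}]. For example, for (i, j) = (0, 1) we minimise over 2 possible intermediate vertex sequences; the minimum is 11, attained along the walk 0 → 1 → 1.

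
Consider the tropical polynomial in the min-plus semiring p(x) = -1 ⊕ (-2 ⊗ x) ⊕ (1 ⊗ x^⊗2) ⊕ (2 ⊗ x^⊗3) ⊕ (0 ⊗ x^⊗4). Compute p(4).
p(4) = -1

A tropical monomial a ⊗ x^⊗i evaluates to a + i · x. Evaluating each term at x = 4:
  Term 0 contributes -1 + 0 · 4 = -1
  Term 1 contributes -2 + 1 · 4 = 2
  Term 2 contributes 1 + 2 · 4 = 9
  Term 3 contributes 2 + 3 · 4 = 14
  Term 4 contributes 0 + 4 · 4 = 16
p(4) = ⊕ of these = min[-1, 2, 9, 14, 16] = -1.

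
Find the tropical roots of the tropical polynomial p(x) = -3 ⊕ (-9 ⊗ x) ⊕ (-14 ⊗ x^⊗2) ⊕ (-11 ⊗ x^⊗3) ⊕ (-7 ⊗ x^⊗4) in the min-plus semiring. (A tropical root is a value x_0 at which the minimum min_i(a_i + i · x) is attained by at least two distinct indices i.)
Roots: {-4, -3, 5, 6}

Each tropical root is a break point of the lower envelope of the lines y = a_i + i · x (there are 5 lines, with slopes 0, 1, ..., 4). Only the lines that attain the minimum somewhere contribute to roots; other lines are dominated. Here the surviving (envelope) indices are i = 4, i = 3, i = 2, i = 1, i = 0.
Intersections between consecutive envelope lines give the roots: for adjacent envelope indices i < j the intersection is x = (a_i − a_j) / (j − i). Reading off the sorted break points: {-4, -3, 5, 6}.
Verification: at each break x_0, at least two indices attain the minimum of min_i(a_i + i · x_0).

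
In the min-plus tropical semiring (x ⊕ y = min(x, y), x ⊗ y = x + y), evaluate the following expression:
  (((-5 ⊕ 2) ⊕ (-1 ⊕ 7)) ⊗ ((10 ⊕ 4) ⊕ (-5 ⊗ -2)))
(((-5 ⊕ 2) ⊕ (-1 ⊕ 7)) ⊗ ((10 ⊕ 4) ⊕ (-5 ⊗ -2))) = -12

Expand innermost to outermost. Recall ⊕ takes the minimum of its arguments and ⊗ takes their sum. Working out the expression (((-5 ⊕ 2) ⊕ (-1 ⊕ 7)) ⊗ ((10 ⊕ 4) ⊕ (-5 ⊗ -2))) gives -12.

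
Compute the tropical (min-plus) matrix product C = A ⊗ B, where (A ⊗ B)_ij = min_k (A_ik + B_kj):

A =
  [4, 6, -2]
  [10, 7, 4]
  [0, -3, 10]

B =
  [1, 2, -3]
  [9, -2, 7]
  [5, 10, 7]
A ⊗ B =
  [3, 4, 1]
  [9, 5, 7]
  [1, -5, -3]

Apply the min-plus product entry-by-entry:
  C[0][0] = min over k of (A[0][0] + B[0][0] = 4 + 1 = 5, A[0][1] + B[1][0] = 6 + 9 = 15, A[0][2] + B[2][0] = -2 + 5 = 3) = 3 (attained at k = 2)
  C[0][1] = min over k of (A[0][0] + B[0][1] = 4 + 2 = 6, A[0][1] + B[1][1] = 6 + -2 = 4, A[0][2] + B[2][1] = -2 + 10 = 8) = 4 (attained at k = 1)
  C[0][2] = min over k of (A[0][0] + B[0][2] = 4 + -3 = 1, A[0][1] + B[1][2] = 6 + 7 = 13, A[0][2] + B[2][2] = -2 + 7 = 5) = 1 (attained at k = 0)
  C[1][0] = min over k of (A[1][0] + B[0][0] = 10 + 1 = 11, A[1][1] + B[1][0] = 7 + 9 = 16, A[1][2] + B[2][0] = 4 + 5 = 9) = 9 (attained at k = 2)
  C[1][1] = min over k of (A[1][0] + B[0][1] = 10 + 2 = 12, A[1][1] + B[1][1] = 7 + -2 = 5, A[1][2] + B[2][1] = 4 + 10 = 14) = 5 (attained at k = 1)
  C[1][2] = min over k of (A[1][0] + B[0][2] = 10 + -3 = 7, A[1][1] + B[1][2] = 7 + 7 = 14, A[1][2] + B[2][2] = 4 + 7 = 11) = 7 (attained at k = 0)
  C[2][0] = min over k of (A[2][0] + B[0][0] = 0 + 1 = 1, A[2][1] + B[1][0] = -3 + 9 = 6, A[2][2] + B[2][0] = 10 + 5 = 15) = 1 (attained at k = 0)
  C[2][1] = min over k of (A[2][0] + B[0][1] = 0 + 2 = 2, A[2][1] + B[1][1] = -3 + -2 = -5, A[2][2] + B[2][1] = 10 + 10 = 20) = -5 (attained at k = 1)
  C[2][2] = min over k of (A[2][0] + B[0][2] = 0 + -3 = -3, A[2][1] + B[1][2] = -3 + 7 = 4, A[2][2] + B[2][2] = 10 + 7 = 17) = -3 (attained at k = 0)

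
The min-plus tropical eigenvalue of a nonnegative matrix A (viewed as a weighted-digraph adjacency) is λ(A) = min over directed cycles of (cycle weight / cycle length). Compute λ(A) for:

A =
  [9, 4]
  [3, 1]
λ(A) = 1

Enumerate directed cycles and compute their means (weight / length). Sample:
  cycle 0 → 0: weight = 9, length = 1, mean = 9/1 ≈ 9.000
  cycle 1 → 1: weight = 1, length = 1, mean = 1/1 ≈ 1.000
  cycle 0 → 1 → 0: weight = 7, length = 2, mean = 7/2 ≈ 3.500
  cycle 1 → 0 → 1: weight = 7, length = 2, mean = 7/2 ≈ 3.500
Minimum mean = 1.000, attained e.g. along the cycle 1 → 1 with weight 1 and length 1. So λ(A) = 1/1 = 1.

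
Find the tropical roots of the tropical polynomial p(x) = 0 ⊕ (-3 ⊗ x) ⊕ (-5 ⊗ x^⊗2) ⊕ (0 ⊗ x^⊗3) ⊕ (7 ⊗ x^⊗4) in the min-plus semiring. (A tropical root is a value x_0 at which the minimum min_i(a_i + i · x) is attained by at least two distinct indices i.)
Roots: {-7, -5, 2, 3}

Each tropical root is a break point of the lower envelope of the lines y = a_i + i · x (there are 5 lines, with slopes 0, 1, ..., 4). Only the lines that attain the minimum somewhere contribute to roots; other lines are dominated. Here the surviving (envelope) indices are i = 4, i = 3, i = 2, i = 1, i = 0.
Intersections between consecutive envelope lines give the roots: for adjacent envelope indices i < j the intersection is x = (a_i − a_j) / (j − i). Reading off the sorted break points: {-7, -5, 2, 3}.
Verification: at each break x_0, at least two indices attain the minimum of min_i(a_i + i · x_0).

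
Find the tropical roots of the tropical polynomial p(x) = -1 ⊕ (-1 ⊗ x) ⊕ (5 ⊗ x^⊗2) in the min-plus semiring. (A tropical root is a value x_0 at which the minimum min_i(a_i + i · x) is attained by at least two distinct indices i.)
Roots: {-6, 0}

Each tropical root is a break point of the lower envelope of the lines y = a_i + i · x (there are 3 lines, with slopes 0, 1, ..., 2). Only the lines that attain the minimum somewhere contribute to roots; other lines are dominated. Here the surviving (envelope) indices are i = 2, i = 1, i = 0.
Intersections between consecutive envelope lines give the roots: for adjacent envelope indices i < j the intersection is x = (a_i − a_j) / (j − i). Reading off the sorted break points: {-6, 0}.
Verification: at each break x_0, at least two indices attain the minimum of min_i(a_i + i · x_0).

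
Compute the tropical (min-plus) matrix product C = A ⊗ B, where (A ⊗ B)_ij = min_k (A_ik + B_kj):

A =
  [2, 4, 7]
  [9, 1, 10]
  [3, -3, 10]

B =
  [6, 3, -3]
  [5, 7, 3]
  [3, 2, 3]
A ⊗ B =
  [8, 5, -1]
  [6, 8, 4]
  [2, 4, 0]

Apply the min-plus product entry-by-entry:
  C[0][0] = min over k of (A[0][0] + B[0][0] = 2 + 6 = 8, A[0][1] + B[1][0] = 4 + 5 = 9, A[0][2] + B[2][0] = 7 + 3 = 10) = 8 (attained at k = 0)
  C[0][1] = min over k of (A[0][0] + B[0][1] = 2 + 3 = 5, A[0][1] + B[1][1] = 4 + 7 = 11, A[0][2] + B[2][1] = 7 + 2 = 9) = 5 (attained at k = 0)
  C[0][2] = min over k of (A[0][0] + B[0][2] = 2 + -3 = -1, A[0][1] + B[1][2] = 4 + 3 = 7, A[0][2] + B[2][2] = 7 + 3 = 10) = -1 (attained at k = 0)
  C[1][0] = min over k of (A[1][0] + B[0][0] = 9 + 6 = 15, A[1][1] + B[1][0] = 1 + 5 = 6, A[1][2] + B[2][0] = 10 + 3 = 13) = 6 (attained at k = 1)
  C[1][1] = min over k of (A[1][0] + B[0][1] = 9 + 3 = 12, A[1][1] + B[1][1] = 1 + 7 = 8, A[1][2] + B[2][1] = 10 + 2 = 12) = 8 (attained at k = 1)
  C[1][2] = min over k of (A[1][0] + B[0][2] = 9 + -3 = 6, A[1][1] + B[1][2] = 1 + 3 = 4, A[1][2] + B[2][2] = 10 + 3 = 13) = 4 (attained at k = 1)
  C[2][0] = min over k of (A[2][0] + B[0][0] = 3 + 6 = 9, A[2][1] + B[1][0] = -3 + 5 = 2, A[2][2] + B[2][0] = 10 + 3 = 13) = 2 (attained at k = 1)
  C[2][1] = min over k of (A[2][0] + B[0][1] = 3 + 3 = 6, A[2][1] + B[1][1] = -3 + 7 = 4, A[2][2] + B[2][1] = 10 + 2 = 12) = 4 (attained at k = 1)
  C[2][2] = min over k of (A[2][0] + B[0][2] = 3 + -3 = 0, A[2][1] + B[1][2] = -3 + 3 = 0, A[2][2] + B[2][2] = 10 + 3 = 13) = 0 (attained at k = 0)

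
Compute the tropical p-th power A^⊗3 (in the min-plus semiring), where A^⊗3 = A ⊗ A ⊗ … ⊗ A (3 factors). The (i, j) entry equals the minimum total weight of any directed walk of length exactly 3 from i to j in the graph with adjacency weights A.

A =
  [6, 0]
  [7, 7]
A^⊗3 =
  [13, 7]
  [14, 13]

Each entry (A^⊗3)_ij equals the minimum over all length-3 walks i = v_0 → v_1 → … → v_3 = j of Σ_t A[v_t][v_{t+1}]. For example, for (i, j) = (0, 1) we minimise over 4 possible intermediate vertex sequences; the minimum is 7, attained along the walk 0 → 1 → 0 → 1.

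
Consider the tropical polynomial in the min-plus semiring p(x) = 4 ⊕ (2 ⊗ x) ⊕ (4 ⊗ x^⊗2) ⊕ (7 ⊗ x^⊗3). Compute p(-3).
p(-3) = -2

A tropical monomial a ⊗ x^⊗i evaluates to a + i · x. Evaluating each term at x = -3:
  Term 0 contributes 4 + 0 · -3 = 4
  Term 1 contributes 2 + 1 · -3 = -1
  Term 2 contributes 4 + 2 · -3 = -2
  Term 3 contributes 7 + 3 · -3 = -2
p(-3) = ⊕ of these = min[4, -1, -2, -2] = -2.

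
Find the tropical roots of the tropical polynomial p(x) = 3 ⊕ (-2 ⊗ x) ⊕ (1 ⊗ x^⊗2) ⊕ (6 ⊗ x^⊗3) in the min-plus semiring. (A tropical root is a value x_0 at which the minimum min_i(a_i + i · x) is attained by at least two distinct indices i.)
Roots: {-5, -3, 5}

Each tropical root is a break point of the lower envelope of the lines y = a_i + i · x (there are 4 lines, with slopes 0, 1, ..., 3). Only the lines that attain the minimum somewhere contribute to roots; other lines are dominated. Here the surviving (envelope) indices are i = 3, i = 2, i = 1, i = 0.
Intersections between consecutive envelope lines give the roots: for adjacent envelope indices i < j the intersection is x = (a_i − a_j) / (j − i). Reading off the sorted break points: {-5, -3, 5}.
Verification: at each break x_0, at least two indices attain the minimum of min_i(a_i + i · x_0).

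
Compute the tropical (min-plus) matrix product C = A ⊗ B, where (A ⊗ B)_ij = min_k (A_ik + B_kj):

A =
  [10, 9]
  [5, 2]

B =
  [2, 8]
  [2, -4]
A ⊗ B =
  [11, 5]
  [4, -2]

Apply the min-plus product entry-by-entry:
  C[0][0] = min over k of (A[0][0] + B[0][0] = 10 + 2 = 12, A[0][1] + B[1][0] = 9 + 2 = 11) = 11 (attained at k = 1)
  C[0][1] = min over k of (A[0][0] + B[0][1] = 10 + 8 = 18, A[0][1] + B[1][1] = 9 + -4 = 5) = 5 (attained at k = 1)
  C[1][0] = min over k of (A[1][0] + B[0][0] = 5 + 2 = 7, A[1][1] + B[1][0] = 2 + 2 = 4) = 4 (attained at k = 1)
  C[1][1] = min over k of (A[1][0] + B[0][1] = 5 + 8 = 13, A[1][1] + B[1][1] = 2 + -4 = -2) = -2 (attained at k = 1)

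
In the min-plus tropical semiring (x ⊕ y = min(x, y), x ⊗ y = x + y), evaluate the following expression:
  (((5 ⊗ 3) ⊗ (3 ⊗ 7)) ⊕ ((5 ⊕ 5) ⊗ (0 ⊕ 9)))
(((5 ⊗ 3) ⊗ (3 ⊗ 7)) ⊕ ((5 ⊕ 5) ⊗ (0 ⊕ 9))) = 5

Expand innermost to outermost. Recall ⊕ takes the minimum of its arguments and ⊗ takes their sum. Working out the expression (((5 ⊗ 3) ⊗ (3 ⊗ 7)) ⊕ ((5 ⊕ 5) ⊗ (0 ⊕ 9))) gives 5.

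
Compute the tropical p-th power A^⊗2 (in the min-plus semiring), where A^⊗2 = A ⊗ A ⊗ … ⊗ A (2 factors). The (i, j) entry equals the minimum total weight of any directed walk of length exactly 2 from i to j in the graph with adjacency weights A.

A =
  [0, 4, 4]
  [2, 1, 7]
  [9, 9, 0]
A^⊗2 =
  [0, 4, 4]
  [2, 2, 6]
  [9, 9, 0]

Each entry (A^⊗2)_ij equals the minimum over all length-2 walks i = v_0 → v_1 → … → v_2 = j of Σ_t A[v_t][v_{t+1}]. For example, for (i, j) = (0, 2) we minimise over 3 possible intermediate vertex sequences; the minimum is 4, attained along the walk 0 → 0 → 2.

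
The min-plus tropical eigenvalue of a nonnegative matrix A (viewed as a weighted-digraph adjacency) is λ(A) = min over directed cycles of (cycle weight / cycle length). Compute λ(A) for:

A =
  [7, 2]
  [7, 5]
λ(A) = 9/2

Enumerate directed cycles and compute their means (weight / length). Sample:
  cycle 0 → 0: weight = 7, length = 1, mean = 7/1 ≈ 7.000
  cycle 1 → 1: weight = 5, length = 1, mean = 5/1 ≈ 5.000
  cycle 0 → 1 → 0: weight = 9, length = 2, mean = 9/2 ≈ 4.500
  cycle 1 → 0 → 1: weight = 9, length = 2, mean = 9/2 ≈ 4.500
Minimum mean = 4.500, attained e.g. along the cycle 0 → 1 → 0 with weight 9 and length 2. So λ(A) = 9/2 = 9/2.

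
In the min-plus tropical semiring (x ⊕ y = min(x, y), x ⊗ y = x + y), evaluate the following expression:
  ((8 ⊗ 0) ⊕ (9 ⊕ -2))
((8 ⊗ 0) ⊕ (9 ⊕ -2)) = -2

Expand innermost to outermost. Recall ⊕ takes the minimum of its arguments and ⊗ takes their sum. Working out the expression ((8 ⊗ 0) ⊕ (9 ⊕ -2)) gives -2.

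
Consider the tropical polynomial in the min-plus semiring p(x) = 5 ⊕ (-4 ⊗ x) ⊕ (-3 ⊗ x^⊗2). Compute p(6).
p(6) = 2

A tropical monomial a ⊗ x^⊗i evaluates to a + i · x. Evaluating each term at x = 6:
  Term 0 contributes 5 + 0 · 6 = 5
  Term 1 contributes -4 + 1 · 6 = 2
  Term 2 contributes -3 + 2 · 6 = 9
p(6) = ⊕ of these = min[5, 2, 9] = 2.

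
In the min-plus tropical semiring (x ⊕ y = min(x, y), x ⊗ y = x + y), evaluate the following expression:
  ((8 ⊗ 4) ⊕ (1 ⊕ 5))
((8 ⊗ 4) ⊕ (1 ⊕ 5)) = 1

Expand innermost to outermost. Recall ⊕ takes the minimum of its arguments and ⊗ takes their sum. Working out the expression ((8 ⊗ 4) ⊕ (1 ⊕ 5)) gives 1.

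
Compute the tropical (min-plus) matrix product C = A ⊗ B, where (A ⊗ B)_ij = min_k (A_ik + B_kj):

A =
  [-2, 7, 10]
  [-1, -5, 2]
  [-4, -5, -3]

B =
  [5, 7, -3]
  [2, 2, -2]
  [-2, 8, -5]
A ⊗ B =
  [3, 5, -5]
  [-3, -3, -7]
  [-5, -3, -8]

Apply the min-plus product entry-by-entry:
  C[0][0] = min over k of (A[0][0] + B[0][0] = -2 + 5 = 3, A[0][1] + B[1][0] = 7 + 2 = 9, A[0][2] + B[2][0] = 10 + -2 = 8) = 3 (attained at k = 0)
  C[0][1] = min over k of (A[0][0] + B[0][1] = -2 + 7 = 5, A[0][1] + B[1][1] = 7 + 2 = 9, A[0][2] + B[2][1] = 10 + 8 = 18) = 5 (attained at k = 0)
  C[0][2] = min over k of (A[0][0] + B[0][2] = -2 + -3 = -5, A[0][1] + B[1][2] = 7 + -2 = 5, A[0][2] + B[2][2] = 10 + -5 = 5) = -5 (attained at k = 0)
  C[1][0] = min over k of (A[1][0] + B[0][0] = -1 + 5 = 4, A[1][1] + B[1][0] = -5 + 2 = -3, A[1][2] + B[2][0] = 2 + -2 = 0) = -3 (attained at k = 1)
  C[1][1] = min over k of (A[1][0] + B[0][1] = -1 + 7 = 6, A[1][1] + B[1][1] = -5 + 2 = -3, A[1][2] + B[2][1] = 2 + 8 = 10) = -3 (attained at k = 1)
  C[1][2] = min over k of (A[1][0] + B[0][2] = -1 + -3 = -4, A[1][1] + B[1][2] = -5 + -2 = -7, A[1][2] + B[2][2] = 2 + -5 = -3) = -7 (attained at k = 1)
  C[2][0] = min over k of (A[2][0] + B[0][0] = -4 + 5 = 1, A[2][1] + B[1][0] = -5 + 2 = -3, A[2][2] + B[2][0] = -3 + -2 = -5) = -5 (attained at k = 2)
  C[2][1] = min over k of (A[2][0] + B[0][1] = -4 + 7 = 3, A[2][1] + B[1][1] = -5 + 2 = -3, A[2][2] + B[2][1] = -3 + 8 = 5) = -3 (attained at k = 1)
  C[2][2] = min over k of (A[2][0] + B[0][2] = -4 + -3 = -7, A[2][1] + B[1][2] = -5 + -2 = -7, A[2][2] + B[2][2] = -3 + -5 = -8) = -8 (attained at k = 2)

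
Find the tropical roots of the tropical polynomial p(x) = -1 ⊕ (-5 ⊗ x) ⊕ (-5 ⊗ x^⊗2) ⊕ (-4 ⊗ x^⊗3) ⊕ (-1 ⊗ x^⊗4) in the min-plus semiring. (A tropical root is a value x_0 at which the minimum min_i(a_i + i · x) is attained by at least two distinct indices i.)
Roots: {-3, -1, 0, 4}

Each tropical root is a break point of the lower envelope of the lines y = a_i + i · x (there are 5 lines, with slopes 0, 1, ..., 4). Only the lines that attain the minimum somewhere contribute to roots; other lines are dominated. Here the surviving (envelope) indices are i = 4, i = 3, i = 2, i = 1, i = 0.
Intersections between consecutive envelope lines give the roots: for adjacent envelope indices i < j the intersection is x = (a_i − a_j) / (j − i). Reading off the sorted break points: {-3, -1, 0, 4}.
Verification: at each break x_0, at least two indices attain the minimum of min_i(a_i + i · x_0).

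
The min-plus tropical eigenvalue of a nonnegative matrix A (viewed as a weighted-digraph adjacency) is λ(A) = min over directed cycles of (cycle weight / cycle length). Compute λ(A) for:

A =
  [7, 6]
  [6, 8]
λ(A) = 6

Enumerate directed cycles and compute their means (weight / length). Sample:
  cycle 0 → 0: weight = 7, length = 1, mean = 7/1 ≈ 7.000
  cycle 1 → 1: weight = 8, length = 1, mean = 8/1 ≈ 8.000
  cycle 0 → 1 → 0: weight = 12, length = 2, mean = 12/2 ≈ 6.000
  cycle 1 → 0 → 1: weight = 12, length = 2, mean = 12/2 ≈ 6.000
Minimum mean = 6.000, attained e.g. along the cycle 0 → 1 → 0 with weight 12 and length 2. So λ(A) = 12/2 = 6.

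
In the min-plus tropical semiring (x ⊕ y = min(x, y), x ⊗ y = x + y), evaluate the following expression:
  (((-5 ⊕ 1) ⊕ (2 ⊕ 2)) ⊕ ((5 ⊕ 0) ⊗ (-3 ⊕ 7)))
(((-5 ⊕ 1) ⊕ (2 ⊕ 2)) ⊕ ((5 ⊕ 0) ⊗ (-3 ⊕ 7))) = -5

Expand innermost to outermost. Recall ⊕ takes the minimum of its arguments and ⊗ takes their sum. Working out the expression (((-5 ⊕ 1) ⊕ (2 ⊕ 2)) ⊕ ((5 ⊕ 0) ⊗ (-3 ⊕ 7))) gives -5.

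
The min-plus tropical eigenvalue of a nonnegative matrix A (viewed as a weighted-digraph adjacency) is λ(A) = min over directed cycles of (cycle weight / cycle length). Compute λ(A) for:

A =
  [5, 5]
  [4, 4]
λ(A) = 4

Enumerate directed cycles and compute their means (weight / length). Sample:
  cycle 0 → 0: weight = 5, length = 1, mean = 5/1 ≈ 5.000
  cycle 1 → 1: weight = 4, length = 1, mean = 4/1 ≈ 4.000
  cycle 0 → 1 → 0: weight = 9, length = 2, mean = 9/2 ≈ 4.500
  cycle 1 → 0 → 1: weight = 9, length = 2, mean = 9/2 ≈ 4.500
Minimum mean = 4.000, attained e.g. along the cycle 1 → 1 with weight 4 and length 1. So λ(A) = 4/1 = 4.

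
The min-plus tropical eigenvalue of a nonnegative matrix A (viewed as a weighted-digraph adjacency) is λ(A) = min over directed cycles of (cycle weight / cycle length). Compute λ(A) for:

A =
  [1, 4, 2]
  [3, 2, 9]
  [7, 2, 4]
λ(A) = 1

Enumerate directed cycles and compute their means (weight / length). Sample:
  cycle 0 → 0: weight = 1, length = 1, mean = 1/1 ≈ 1.000
  cycle 1 → 1: weight = 2, length = 1, mean = 2/1 ≈ 2.000
  cycle 2 → 2: weight = 4, length = 1, mean = 4/1 ≈ 4.000
  cycle 0 → 1 → 0: weight = 7, length = 2, mean = 7/2 ≈ 3.500
  cycle 0 → 2 → 0: weight = 9, length = 2, mean = 9/2 ≈ 4.500
  cycle 1 → 0 → 1: weight = 7, length = 2, mean = 7/2 ≈ 3.500
Minimum mean = 1.000, attained e.g. along the cycle 0 → 0 with weight 1 and length 1. So λ(A) = 1/1 = 1.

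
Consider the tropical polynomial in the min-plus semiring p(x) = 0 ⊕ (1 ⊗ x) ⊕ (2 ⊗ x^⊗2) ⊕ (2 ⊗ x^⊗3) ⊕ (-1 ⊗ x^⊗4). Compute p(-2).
p(-2) = -9

A tropical monomial a ⊗ x^⊗i evaluates to a + i · x. Evaluating each term at x = -2:
  Term 0 contributes 0 + 0 · -2 = 0
  Term 1 contributes 1 + 1 · -2 = -1
  Term 2 contributes 2 + 2 · -2 = -2
  Term 3 contributes 2 + 3 · -2 = -4
  Term 4 contributes -1 + 4 · -2 = -9
p(-2) = ⊕ of these = min[0, -1, -2, -4, -9] = -9.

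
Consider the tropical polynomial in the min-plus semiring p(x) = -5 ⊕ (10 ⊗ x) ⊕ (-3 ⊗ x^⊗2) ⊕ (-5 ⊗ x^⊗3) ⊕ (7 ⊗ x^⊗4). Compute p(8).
p(8) = -5

A tropical monomial a ⊗ x^⊗i evaluates to a + i · x. Evaluating each term at x = 8:
  Term 0 contributes -5 + 0 · 8 = -5
  Term 1 contributes 10 + 1 · 8 = 18
  Term 2 contributes -3 + 2 · 8 = 13
  Term 3 contributes -5 + 3 · 8 = 19
  Term 4 contributes 7 + 4 · 8 = 39
p(8) = ⊕ of these = min[-5, 18, 13, 19, 39] = -5.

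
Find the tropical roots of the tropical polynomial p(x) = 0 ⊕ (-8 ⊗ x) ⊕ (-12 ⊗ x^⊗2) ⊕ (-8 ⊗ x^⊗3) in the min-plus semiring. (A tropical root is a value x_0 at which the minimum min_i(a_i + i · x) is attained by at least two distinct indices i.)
Roots: {-4, 4, 8}

Each tropical root is a break point of the lower envelope of the lines y = a_i + i · x (there are 4 lines, with slopes 0, 1, ..., 3). Only the lines that attain the minimum somewhere contribute to roots; other lines are dominated. Here the surviving (envelope) indices are i = 3, i = 2, i = 1, i = 0.
Intersections between consecutive envelope lines give the roots: for adjacent envelope indices i < j the intersection is x = (a_i − a_j) / (j − i). Reading off the sorted break points: {-4, 4, 8}.
Verification: at each break x_0, at least two indices attain the minimum of min_i(a_i + i · x_0).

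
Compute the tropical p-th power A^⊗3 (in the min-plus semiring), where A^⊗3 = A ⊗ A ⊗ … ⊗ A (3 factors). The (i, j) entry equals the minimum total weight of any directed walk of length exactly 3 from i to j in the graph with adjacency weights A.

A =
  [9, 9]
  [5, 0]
A^⊗3 =
  [14, 9]
  [5, 0]

Each entry (A^⊗3)_ij equals the minimum over all length-3 walks i = v_0 → v_1 → … → v_3 = j of Σ_t A[v_t][v_{t+1}]. For example, for (i, j) = (0, 1) we minimise over 4 possible intermediate vertex sequences; the minimum is 9, attained along the walk 0 → 1 → 1 → 1.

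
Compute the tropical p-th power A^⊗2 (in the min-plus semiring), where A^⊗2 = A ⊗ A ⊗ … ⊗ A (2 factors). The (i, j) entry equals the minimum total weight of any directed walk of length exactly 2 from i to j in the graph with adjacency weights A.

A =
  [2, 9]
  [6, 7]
A^⊗2 =
  [4, 11]
  [8, 14]

Each entry (A^⊗2)_ij equals the minimum over all length-2 walks i = v_0 → v_1 → … → v_2 = j of Σ_t A[v_t][v_{t+1}]. For example, for (i, j) = (0, 1) we minimise over 2 possible intermediate vertex sequences; the minimum is 11, attained along the walk 0 → 0 → 1.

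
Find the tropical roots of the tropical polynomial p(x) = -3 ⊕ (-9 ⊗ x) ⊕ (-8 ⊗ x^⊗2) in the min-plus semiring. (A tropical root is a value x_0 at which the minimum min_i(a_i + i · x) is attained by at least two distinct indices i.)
Roots: {-1, 6}

Each tropical root is a break point of the lower envelope of the lines y = a_i + i · x (there are 3 lines, with slopes 0, 1, ..., 2). Only the lines that attain the minimum somewhere contribute to roots; other lines are dominated. Here the surviving (envelope) indices are i = 2, i = 1, i = 0.
Intersections between consecutive envelope lines give the roots: for adjacent envelope indices i < j the intersection is x = (a_i − a_j) / (j − i). Reading off the sorted break points: {-1, 6}.
Verification: at each break x_0, at least two indices attain the minimum of min_i(a_i + i · x_0).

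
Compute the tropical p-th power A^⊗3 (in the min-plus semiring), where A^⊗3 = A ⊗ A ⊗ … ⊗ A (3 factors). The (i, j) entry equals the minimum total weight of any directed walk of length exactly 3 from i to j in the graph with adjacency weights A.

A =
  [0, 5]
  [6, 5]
A^⊗3 =
  [0, 5]
  [6, 11]

Each entry (A^⊗3)_ij equals the minimum over all length-3 walks i = v_0 → v_1 → … → v_3 = j of Σ_t A[v_t][v_{t+1}]. For example, for (i, j) = (0, 1) we minimise over 4 possible intermediate vertex sequences; the minimum is 5, attained along the walk 0 → 0 → 0 → 1.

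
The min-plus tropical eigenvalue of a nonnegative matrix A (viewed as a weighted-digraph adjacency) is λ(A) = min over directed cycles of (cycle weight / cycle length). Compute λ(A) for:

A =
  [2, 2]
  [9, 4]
λ(A) = 2

Enumerate directed cycles and compute their means (weight / length). Sample:
  cycle 0 → 0: weight = 2, length = 1, mean = 2/1 ≈ 2.000
  cycle 1 → 1: weight = 4, length = 1, mean = 4/1 ≈ 4.000
  cycle 0 → 1 → 0: weight = 11, length = 2, mean = 11/2 ≈ 5.500
  cycle 1 → 0 → 1: weight = 11, length = 2, mean = 11/2 ≈ 5.500
Minimum mean = 2.000, attained e.g. along the cycle 0 → 0 with weight 2 and length 1. So λ(A) = 2/1 = 2.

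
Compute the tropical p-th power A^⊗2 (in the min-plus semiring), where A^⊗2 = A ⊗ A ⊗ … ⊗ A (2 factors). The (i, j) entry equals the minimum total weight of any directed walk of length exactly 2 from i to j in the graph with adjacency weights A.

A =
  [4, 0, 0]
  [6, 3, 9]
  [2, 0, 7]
A^⊗2 =
  [2, 0, 4]
  [9, 6, 6]
  [6, 2, 2]

Each entry (A^⊗2)_ij equals the minimum over all length-2 walks i = v_0 → v_1 → … → v_2 = j of Σ_t A[v_t][v_{t+1}]. For example, for (i, j) = (0, 2) we minimise over 3 possible intermediate vertex sequences; the minimum is 4, attained along the walk 0 → 0 → 2.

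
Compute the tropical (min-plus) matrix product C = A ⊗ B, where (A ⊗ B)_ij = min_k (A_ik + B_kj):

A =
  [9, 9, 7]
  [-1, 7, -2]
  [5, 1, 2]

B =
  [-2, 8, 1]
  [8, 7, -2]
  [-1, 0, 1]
A ⊗ B =
  [6, 7, 7]
  [-3, -2, -1]
  [1, 2, -1]

Apply the min-plus product entry-by-entry:
  C[0][0] = min over k of (A[0][0] + B[0][0] = 9 + -2 = 7, A[0][1] + B[1][0] = 9 + 8 = 17, A[0][2] + B[2][0] = 7 + -1 = 6) = 6 (attained at k = 2)
  C[0][1] = min over k of (A[0][0] + B[0][1] = 9 + 8 = 17, A[0][1] + B[1][1] = 9 + 7 = 16, A[0][2] + B[2][1] = 7 + 0 = 7) = 7 (attained at k = 2)
  C[0][2] = min over k of (A[0][0] + B[0][2] = 9 + 1 = 10, A[0][1] + B[1][2] = 9 + -2 = 7, A[0][2] + B[2][2] = 7 + 1 = 8) = 7 (attained at k = 1)
  C[1][0] = min over k of (A[1][0] + B[0][0] = -1 + -2 = -3, A[1][1] + B[1][0] = 7 + 8 = 15, A[1][2] + B[2][0] = -2 + -1 = -3) = -3 (attained at k = 0)
  C[1][1] = min over k of (A[1][0] + B[0][1] = -1 + 8 = 7, A[1][1] + B[1][1] = 7 + 7 = 14, A[1][2] + B[2][1] = -2 + 0 = -2) = -2 (attained at k = 2)
  C[1][2] = min over k of (A[1][0] + B[0][2] = -1 + 1 = 0, A[1][1] + B[1][2] = 7 + -2 = 5, A[1][2] + B[2][2] = -2 + 1 = -1) = -1 (attained at k = 2)
  C[2][0] = min over k of (A[2][0] + B[0][0] = 5 + -2 = 3, A[2][1] + B[1][0] = 1 + 8 = 9, A[2][2] + B[2][0] = 2 + -1 = 1) = 1 (attained at k = 2)
  C[2][1] = min over k of (A[2][0] + B[0][1] = 5 + 8 = 13, A[2][1] + B[1][1] = 1 + 7 = 8, A[2][2] + B[2][1] = 2 + 0 = 2) = 2 (attained at k = 2)
  C[2][2] = min over k of (A[2][0] + B[0][2] = 5 + 1 = 6, A[2][1] + B[1][2] = 1 + -2 = -1, A[2][2] + B[2][2] = 2 + 1 = 3) = -1 (attained at k = 1)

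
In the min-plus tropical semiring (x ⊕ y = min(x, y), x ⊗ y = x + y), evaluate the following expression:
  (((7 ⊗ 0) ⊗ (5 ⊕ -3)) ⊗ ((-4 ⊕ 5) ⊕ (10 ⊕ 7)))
(((7 ⊗ 0) ⊗ (5 ⊕ -3)) ⊗ ((-4 ⊕ 5) ⊕ (10 ⊕ 7))) = 0

Expand innermost to outermost. Recall ⊕ takes the minimum of its arguments and ⊗ takes their sum. Working out the expression (((7 ⊗ 0) ⊗ (5 ⊕ -3)) ⊗ ((-4 ⊕ 5) ⊕ (10 ⊕ 7))) gives 0.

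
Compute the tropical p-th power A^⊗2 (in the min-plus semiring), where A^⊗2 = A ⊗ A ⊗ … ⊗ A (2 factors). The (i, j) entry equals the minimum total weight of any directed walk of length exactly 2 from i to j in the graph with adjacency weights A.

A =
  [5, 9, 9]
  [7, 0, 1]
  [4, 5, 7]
A^⊗2 =
  [10, 9, 10]
  [5, 0, 1]
  [9, 5, 6]

Each entry (A^⊗2)_ij equals the minimum over all length-2 walks i = v_0 → v_1 → … → v_2 = j of Σ_t A[v_t][v_{t+1}]. For example, for (i, j) = (0, 2) we minimise over 3 possible intermediate vertex sequences; the minimum is 10, attained along the walk 0 → 1 → 2.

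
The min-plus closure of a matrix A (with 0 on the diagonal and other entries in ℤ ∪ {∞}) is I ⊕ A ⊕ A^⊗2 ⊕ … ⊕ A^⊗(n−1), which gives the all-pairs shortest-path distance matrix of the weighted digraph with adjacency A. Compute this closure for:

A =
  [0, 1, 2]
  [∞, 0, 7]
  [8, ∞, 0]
Closure =
  [0, 1, 2]
  [15, 0, 7]
  [8, 9, 0]

This is the Floyd-Warshall all-pairs shortest-path computation. For each intermediate vertex k = 0, 1, …, 2, update dist[i][j] ← min(dist[i][j], dist[i][k] + dist[k][j]). The final matrix gives, for each (i, j), the minimum total weight of any directed path from i to j (possibly empty when i = j).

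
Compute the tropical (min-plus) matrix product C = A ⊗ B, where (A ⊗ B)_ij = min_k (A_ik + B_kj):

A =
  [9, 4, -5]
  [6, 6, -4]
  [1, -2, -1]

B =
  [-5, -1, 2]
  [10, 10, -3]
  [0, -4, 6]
A ⊗ B =
  [-5, -9, 1]
  [-4, -8, 2]
  [-4, -5, -5]

Apply the min-plus product entry-by-entry:
  C[0][0] = min over k of (A[0][0] + B[0][0] = 9 + -5 = 4, A[0][1] + B[1][0] = 4 + 10 = 14, A[0][2] + B[2][0] = -5 + 0 = -5) = -5 (attained at k = 2)
  C[0][1] = min over k of (A[0][0] + B[0][1] = 9 + -1 = 8, A[0][1] + B[1][1] = 4 + 10 = 14, A[0][2] + B[2][1] = -5 + -4 = -9) = -9 (attained at k = 2)
  C[0][2] = min over k of (A[0][0] + B[0][2] = 9 + 2 = 11, A[0][1] + B[1][2] = 4 + -3 = 1, A[0][2] + B[2][2] = -5 + 6 = 1) = 1 (attained at k = 1)
  C[1][0] = min over k of (A[1][0] + B[0][0] = 6 + -5 = 1, A[1][1] + B[1][0] = 6 + 10 = 16, A[1][2] + B[2][0] = -4 + 0 = -4) = -4 (attained at k = 2)
  C[1][1] = min over k of (A[1][0] + B[0][1] = 6 + -1 = 5, A[1][1] + B[1][1] = 6 + 10 = 16, A[1][2] + B[2][1] = -4 + -4 = -8) = -8 (attained at k = 2)
  C[1][2] = min over k of (A[1][0] + B[0][2] = 6 + 2 = 8, A[1][1] + B[1][2] = 6 + -3 = 3, A[1][2] + B[2][2] = -4 + 6 = 2) = 2 (attained at k = 2)
  C[2][0] = min over k of (A[2][0] + B[0][0] = 1 + -5 = -4, A[2][1] + B[1][0] = -2 + 10 = 8, A[2][2] + B[2][0] = -1 + 0 = -1) = -4 (attained at k = 0)
  C[2][1] = min over k of (A[2][0] + B[0][1] = 1 + -1 = 0, A[2][1] + B[1][1] = -2 + 10 = 8, A[2][2] + B[2][1] = -1 + -4 = -5) = -5 (attained at k = 2)
  C[2][2] = min over k of (A[2][0] + B[0][2] = 1 + 2 = 3, A[2][1] + B[1][2] = -2 + -3 = -5, A[2][2] + B[2][2] = -1 + 6 = 5) = -5 (attained at k = 1)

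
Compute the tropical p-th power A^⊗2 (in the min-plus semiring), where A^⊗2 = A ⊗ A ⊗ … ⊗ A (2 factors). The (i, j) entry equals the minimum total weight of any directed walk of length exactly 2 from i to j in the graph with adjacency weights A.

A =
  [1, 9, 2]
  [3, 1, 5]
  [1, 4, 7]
A^⊗2 =
  [2, 6, 3]
  [4, 2, 5]
  [2, 5, 3]

Each entry (A^⊗2)_ij equals the minimum over all length-2 walks i = v_0 → v_1 → … → v_2 = j of Σ_t A[v_t][v_{t+1}]. For example, for (i, j) = (0, 2) we minimise over 3 possible intermediate vertex sequences; the minimum is 3, attained along the walk 0 → 0 → 2.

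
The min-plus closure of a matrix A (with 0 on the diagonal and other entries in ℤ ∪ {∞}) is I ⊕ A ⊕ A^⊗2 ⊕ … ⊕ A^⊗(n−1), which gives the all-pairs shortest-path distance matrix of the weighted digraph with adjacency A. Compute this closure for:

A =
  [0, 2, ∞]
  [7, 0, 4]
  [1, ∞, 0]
Closure =
  [0, 2, 6]
  [5, 0, 4]
  [1, 3, 0]

This is the Floyd-Warshall all-pairs shortest-path computation. For each intermediate vertex k = 0, 1, …, 2, update dist[i][j] ← min(dist[i][j], dist[i][k] + dist[k][j]). The final matrix gives, for each (i, j), the minimum total weight of any directed path from i to j (possibly empty when i = j).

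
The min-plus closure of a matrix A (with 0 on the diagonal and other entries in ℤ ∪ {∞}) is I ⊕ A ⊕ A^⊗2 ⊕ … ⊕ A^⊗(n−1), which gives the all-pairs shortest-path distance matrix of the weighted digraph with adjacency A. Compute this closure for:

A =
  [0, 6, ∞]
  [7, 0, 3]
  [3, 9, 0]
Closure =
  [0, 6, 9]
  [6, 0, 3]
  [3, 9, 0]

This is the Floyd-Warshall all-pairs shortest-path computation. For each intermediate vertex k = 0, 1, …, 2, update dist[i][j] ← min(dist[i][j], dist[i][k] + dist[k][j]). The final matrix gives, for each (i, j), the minimum total weight of any directed path from i to j (possibly empty when i = j).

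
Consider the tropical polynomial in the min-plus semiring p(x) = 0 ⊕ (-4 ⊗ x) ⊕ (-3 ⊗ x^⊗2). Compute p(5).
p(5) = 0

A tropical monomial a ⊗ x^⊗i evaluates to a + i · x. Evaluating each term at x = 5:
  Term 0 contributes 0 + 0 · 5 = 0
  Term 1 contributes -4 + 1 · 5 = 1
  Term 2 contributes -3 + 2 · 5 = 7
p(5) = ⊕ of these = min[0, 1, 7] = 0.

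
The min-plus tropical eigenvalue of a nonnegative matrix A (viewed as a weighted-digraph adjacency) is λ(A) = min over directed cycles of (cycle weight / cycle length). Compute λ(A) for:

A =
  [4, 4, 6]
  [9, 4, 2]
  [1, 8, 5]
λ(A) = 7/3

Enumerate directed cycles and compute their means (weight / length). Sample:
  cycle 0 → 0: weight = 4, length = 1, mean = 4/1 ≈ 4.000
  cycle 1 → 1: weight = 4, length = 1, mean = 4/1 ≈ 4.000
  cycle 2 → 2: weight = 5, length = 1, mean = 5/1 ≈ 5.000
  cycle 0 → 1 → 0: weight = 13, length = 2, mean = 13/2 ≈ 6.500
  cycle 0 → 2 → 0: weight = 7, length = 2, mean = 7/2 ≈ 3.500
  cycle 1 → 0 → 1: weight = 13, length = 2, mean = 13/2 ≈ 6.500
Minimum mean = 2.333, attained e.g. along the cycle 0 → 1 → 2 → 0 with weight 7 and length 3. So λ(A) = 7/3 = 7/3.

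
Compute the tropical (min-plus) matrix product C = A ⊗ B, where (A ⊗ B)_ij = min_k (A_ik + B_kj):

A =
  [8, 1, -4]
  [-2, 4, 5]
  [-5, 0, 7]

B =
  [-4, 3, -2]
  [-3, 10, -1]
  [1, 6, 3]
A ⊗ B =
  [-3, 2, -1]
  [-6, 1, -4]
  [-9, -2, -7]

Apply the min-plus product entry-by-entry:
  C[0][0] = min over k of (A[0][0] + B[0][0] = 8 + -4 = 4, A[0][1] + B[1][0] = 1 + -3 = -2, A[0][2] + B[2][0] = -4 + 1 = -3) = -3 (attained at k = 2)
  C[0][1] = min over k of (A[0][0] + B[0][1] = 8 + 3 = 11, A[0][1] + B[1][1] = 1 + 10 = 11, A[0][2] + B[2][1] = -4 + 6 = 2) = 2 (attained at k = 2)
  C[0][2] = min over k of (A[0][0] + B[0][2] = 8 + -2 = 6, A[0][1] + B[1][2] = 1 + -1 = 0, A[0][2] + B[2][2] = -4 + 3 = -1) = -1 (attained at k = 2)
  C[1][0] = min over k of (A[1][0] + B[0][0] = -2 + -4 = -6, A[1][1] + B[1][0] = 4 + -3 = 1, A[1][2] + B[2][0] = 5 + 1 = 6) = -6 (attained at k = 0)
  C[1][1] = min over k of (A[1][0] + B[0][1] = -2 + 3 = 1, A[1][1] + B[1][1] = 4 + 10 = 14, A[1][2] + B[2][1] = 5 + 6 = 11) = 1 (attained at k = 0)
  C[1][2] = min over k of (A[1][0] + B[0][2] = -2 + -2 = -4, A[1][1] + B[1][2] = 4 + -1 = 3, A[1][2] + B[2][2] = 5 + 3 = 8) = -4 (attained at k = 0)
  C[2][0] = min over k of (A[2][0] + B[0][0] = -5 + -4 = -9, A[2][1] + B[1][0] = 0 + -3 = -3, A[2][2] + B[2][0] = 7 + 1 = 8) = -9 (attained at k = 0)
  C[2][1] = min over k of (A[2][0] + B[0][1] = -5 + 3 = -2, A[2][1] + B[1][1] = 0 + 10 = 10, A[2][2] + B[2][1] = 7 + 6 = 13) = -2 (attained at k = 0)
  C[2][2] = min over k of (A[2][0] + B[0][2] = -5 + -2 = -7, A[2][1] + B[1][2] = 0 + -1 = -1, A[2][2] + B[2][2] = 7 + 3 = 10) = -7 (attained at k = 0)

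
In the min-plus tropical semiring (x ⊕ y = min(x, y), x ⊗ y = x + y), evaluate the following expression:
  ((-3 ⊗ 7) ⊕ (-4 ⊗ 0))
((-3 ⊗ 7) ⊕ (-4 ⊗ 0)) = -4

Expand innermost to outermost. Recall ⊕ takes the minimum of its arguments and ⊗ takes their sum. Working out the expression ((-3 ⊗ 7) ⊕ (-4 ⊗ 0)) gives -4.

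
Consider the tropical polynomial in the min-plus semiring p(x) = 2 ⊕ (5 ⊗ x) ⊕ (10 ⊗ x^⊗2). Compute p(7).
p(7) = 2

A tropical monomial a ⊗ x^⊗i evaluates to a + i · x. Evaluating each term at x = 7:
  Term 0 contributes 2 + 0 · 7 = 2
  Term 1 contributes 5 + 1 · 7 = 12
  Term 2 contributes 10 + 2 · 7 = 24
p(7) = ⊕ of these = min[2, 12, 24] = 2.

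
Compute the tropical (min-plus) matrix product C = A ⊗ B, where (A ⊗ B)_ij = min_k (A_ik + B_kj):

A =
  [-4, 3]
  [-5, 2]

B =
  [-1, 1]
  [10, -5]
A ⊗ B =
  [-5, -3]
  [-6, -4]

Apply the min-plus product entry-by-entry:
  C[0][0] = min over k of (A[0][0] + B[0][0] = -4 + -1 = -5, A[0][1] + B[1][0] = 3 + 10 = 13) = -5 (attained at k = 0)
  C[0][1] = min over k of (A[0][0] + B[0][1] = -4 + 1 = -3, A[0][1] + B[1][1] = 3 + -5 = -2) = -3 (attained at k = 0)
  C[1][0] = min over k of (A[1][0] + B[0][0] = -5 + -1 = -6, A[1][1] + B[1][0] = 2 + 10 = 12) = -6 (attained at k = 0)
  C[1][1] = min over k of (A[1][0] + B[0][1] = -5 + 1 = -4, A[1][1] + B[1][1] = 2 + -5 = -3) = -4 (attained at k = 0)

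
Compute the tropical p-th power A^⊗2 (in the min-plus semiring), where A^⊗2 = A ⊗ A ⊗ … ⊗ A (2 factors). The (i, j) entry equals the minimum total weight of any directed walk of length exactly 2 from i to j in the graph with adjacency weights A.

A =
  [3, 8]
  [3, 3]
A^⊗2 =
  [6, 11]
  [6, 6]

Each entry (A^⊗2)_ij equals the minimum over all length-2 walks i = v_0 → v_1 → … → v_2 = j of Σ_t A[v_t][v_{t+1}]. For example, for (i, j) = (0, 1) we minimise over 2 possible intermediate vertex sequences; the minimum is 11, attained along the walk 0 → 0 → 1.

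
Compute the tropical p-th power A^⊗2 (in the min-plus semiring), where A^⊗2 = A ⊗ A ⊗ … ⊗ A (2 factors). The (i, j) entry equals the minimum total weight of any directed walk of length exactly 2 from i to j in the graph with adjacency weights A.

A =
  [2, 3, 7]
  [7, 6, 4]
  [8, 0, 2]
A^⊗2 =
  [4, 5, 7]
  [9, 4, 6]
  [7, 2, 4]

Each entry (A^⊗2)_ij equals the minimum over all length-2 walks i = v_0 → v_1 → … → v_2 = j of Σ_t A[v_t][v_{t+1}]. For example, for (i, j) = (0, 2) we minimise over 3 possible intermediate vertex sequences; the minimum is 7, attained along the walk 0 → 1 → 2.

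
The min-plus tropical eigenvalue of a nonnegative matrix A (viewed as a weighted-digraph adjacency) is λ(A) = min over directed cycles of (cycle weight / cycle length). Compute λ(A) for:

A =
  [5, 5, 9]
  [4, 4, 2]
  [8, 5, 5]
λ(A) = 7/2

Enumerate directed cycles and compute their means (weight / length). Sample:
  cycle 0 → 0: weight = 5, length = 1, mean = 5/1 ≈ 5.000
  cycle 1 → 1: weight = 4, length = 1, mean = 4/1 ≈ 4.000
  cycle 2 → 2: weight = 5, length = 1, mean = 5/1 ≈ 5.000
  cycle 0 → 1 → 0: weight = 9, length = 2, mean = 9/2 ≈ 4.500
  cycle 0 → 2 → 0: weight = 17, length = 2, mean = 17/2 ≈ 8.500
  cycle 1 → 0 → 1: weight = 9, length = 2, mean = 9/2 ≈ 4.500
Minimum mean = 3.500, attained e.g. along the cycle 1 → 2 → 1 with weight 7 and length 2. So λ(A) = 7/2 = 7/2.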